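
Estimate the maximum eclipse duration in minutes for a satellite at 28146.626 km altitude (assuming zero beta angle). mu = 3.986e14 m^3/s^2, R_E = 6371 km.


r = 34517.6260 km
T = 1063.7054 min
Eclipse fraction = arcsin(R_E/r)/pi = arcsin(6371.0000/34517.6260)/pi
= arcsin(0.1845724)/pi = 0.05909001
Eclipse duration = 0.05909001 * 1063.7054 = 62.8544 min

62.8544 minutes


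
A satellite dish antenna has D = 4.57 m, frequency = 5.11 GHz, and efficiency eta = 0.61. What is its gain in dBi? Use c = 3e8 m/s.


lambda = c/f = 3e8 / 5.11e+09 = 0.05870841 m
G = eta*(pi*D/lambda)^2 = 0.61*(pi*4.57/0.05870841)^2
G = 36480.5411 (linear)
G = 10*log10(36480.5411) = 45.6206 dBi

45.6206 dBi


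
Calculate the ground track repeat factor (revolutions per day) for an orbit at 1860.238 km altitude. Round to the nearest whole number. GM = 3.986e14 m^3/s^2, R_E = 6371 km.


r = 8.231238e+06 m
T = 2*pi*sqrt(r^3/mu) = 7432.0558 s = 123.8676 min
revs/day = 1440 / 123.8676 = 11.6253
Rounded: 12 revolutions per day

12 revolutions per day


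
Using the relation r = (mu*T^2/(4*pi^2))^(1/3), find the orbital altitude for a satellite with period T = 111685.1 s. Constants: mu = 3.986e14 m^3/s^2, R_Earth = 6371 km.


T = 111685.1 s
r = (mu*T^2/(4*pi^2))^(1/3) = (3.986e14 * 111685.1^2 / (4*pi^2))^(1/3)
r = 5.0125188e+07 m = 50125.1876 km
alt = r - R_E = 50125.1876 - 6371 = 43754.1876 km

43754.1876 km


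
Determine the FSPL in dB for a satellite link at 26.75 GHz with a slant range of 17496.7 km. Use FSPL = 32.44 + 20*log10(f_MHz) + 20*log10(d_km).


f = 26.75 GHz = 26750.0000 MHz
d = 17496.7 km
FSPL = 32.44 + 20*log10(26750.0000) + 20*log10(17496.7)
FSPL = 32.44 + 88.5465 + 84.8591
FSPL = 205.8456 dB

205.8456 dB


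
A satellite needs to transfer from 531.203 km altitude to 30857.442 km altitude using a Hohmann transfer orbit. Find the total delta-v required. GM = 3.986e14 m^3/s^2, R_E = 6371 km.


r1 = 6902.2030 km = 6.902203e+06 m
r2 = 37228.4420 km = 3.7228442e+07 m
dv1 = sqrt(mu/r1)*(sqrt(2*r2/(r1+r2)) - 1) = 2271.5864 m/s
dv2 = sqrt(mu/r2)*(1 - sqrt(2*r1/(r1+r2))) = 1442.0556 m/s
total dv = |dv1| + |dv2| = 2271.5864 + 1442.0556 = 3713.6420 m/s = 3.7136 km/s

3.7136 km/s


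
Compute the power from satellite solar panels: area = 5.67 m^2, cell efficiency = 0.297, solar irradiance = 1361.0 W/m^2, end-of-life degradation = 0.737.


P = area * eta * S * degradation
P = 5.67 * 0.297 * 1361.0 * 0.737
P = 1689.1380 W

1689.1380 W


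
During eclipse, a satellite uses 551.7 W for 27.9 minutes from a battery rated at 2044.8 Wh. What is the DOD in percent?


E_used = P * t / 60 = 551.7 * 27.9 / 60 = 256.5405 Wh
DOD = E_used / E_total * 100 = 256.5405 / 2044.8 * 100
DOD = 12.5460 %

12.5460 %


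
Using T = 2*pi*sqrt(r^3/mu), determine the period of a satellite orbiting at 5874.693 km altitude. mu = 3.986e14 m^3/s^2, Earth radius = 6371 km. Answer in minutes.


r = 12245.6930 km = 1.2245693e+07 m
T = 2*pi*sqrt(r^3/mu) = 2*pi*sqrt(1.8363273e+21 / 3.986e14)
T = 13486.0968 s = 224.7683 min

224.7683 minutes


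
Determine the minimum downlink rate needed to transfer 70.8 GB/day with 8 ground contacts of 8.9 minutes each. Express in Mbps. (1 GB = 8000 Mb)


total contact time = 8 * 8.9 * 60 = 4272.0000 s
data = 70.8 GB = 566400.0000 Mb
rate = 566400.0000 / 4272.0000 = 132.5843 Mbps

132.5843 Mbps


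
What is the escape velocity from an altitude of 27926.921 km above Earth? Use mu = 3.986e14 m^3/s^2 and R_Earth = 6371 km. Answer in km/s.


r = 6371.0 + 27926.921 = 34297.9210 km = 3.4297921e+07 m
v_esc = sqrt(2*mu/r) = sqrt(2*3.986e14 / 3.4297921e+07)
v_esc = 4821.1400 m/s = 4.8211 km/s

4.8211 km/s


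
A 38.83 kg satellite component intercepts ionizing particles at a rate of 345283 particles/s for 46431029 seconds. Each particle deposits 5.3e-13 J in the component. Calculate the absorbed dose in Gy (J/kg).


Total energy deposited = rate * time * E_per
  = 345283 * 46431029 * 5.3e-13 = 8.4969 J
Dose = E_total / mass = 8.4969 / 38.83
Dose = 0.2188225 Gy

0.2188 Gy


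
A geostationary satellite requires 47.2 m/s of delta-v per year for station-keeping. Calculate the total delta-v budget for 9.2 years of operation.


dV = rate * years = 47.2 * 9.2
dV = 434.2400 m/s

434.2400 m/s


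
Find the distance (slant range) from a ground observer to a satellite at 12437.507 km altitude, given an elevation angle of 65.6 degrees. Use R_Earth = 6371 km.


h = 12437.507 km, el = 65.6 deg
d = -R_E*sin(el) + sqrt((R_E*sin(el))^2 + 2*R_E*h + h^2)
d = -6371.0000*sin(1.1449) + sqrt((6371.0000*0.9106837)^2 + 2*6371.0000*12437.507 + 12437.507^2)
d = 12821.4900 km

12821.4900 km


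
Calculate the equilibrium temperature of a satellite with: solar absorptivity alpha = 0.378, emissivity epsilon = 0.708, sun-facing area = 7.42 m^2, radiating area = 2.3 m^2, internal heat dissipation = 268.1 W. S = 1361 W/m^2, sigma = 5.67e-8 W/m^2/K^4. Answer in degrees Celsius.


Numerator = alpha*S*A_sun + Q_int = 0.378*1361*7.42 + 268.1 = 4085.3784 W
Denominator = eps*sigma*A_rad = 0.708*5.67e-8*2.3 = 9.233028e-08 W/K^4
T^4 = 4.4247438e+10 K^4
T = 458.6401 K = 185.4901 C

185.4901 degrees Celsius


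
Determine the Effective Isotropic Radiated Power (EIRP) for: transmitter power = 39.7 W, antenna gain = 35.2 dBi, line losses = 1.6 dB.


Pt = 39.7 W = 15.9879 dBW
EIRP = Pt_dBW + Gt - losses = 15.9879 + 35.2 - 1.6 = 49.5879 dBW

49.5879 dBW


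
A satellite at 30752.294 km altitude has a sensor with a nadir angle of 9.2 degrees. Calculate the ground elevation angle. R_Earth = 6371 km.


r = R_E + alt = 37123.2940 km
Law of sines in the satellite / Earth-center / ground-point triangle:
  sin(nadir)/R_E = sin(90 + el)/r  =>  cos(el) = (r/R_E)*sin(nadir)
cos(el) = (37123.2940 / 6371.0000) * sin(9.2 deg) = 0.9316146
el = arccos(0.9316146) = 21.3121 deg
(Earth-central angle = 90 - nadir - el = 59.4879 deg)

21.3121 degrees


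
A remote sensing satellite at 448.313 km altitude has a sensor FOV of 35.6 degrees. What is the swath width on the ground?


FOV = 35.6 deg = 0.6213372 rad
swath = 2 * alt * tan(FOV/2) = 2 * 448.313 * tan(0.3106686)
swath = 2 * 448.313 * 0.3210649
swath = 287.8751 km

287.8751 km


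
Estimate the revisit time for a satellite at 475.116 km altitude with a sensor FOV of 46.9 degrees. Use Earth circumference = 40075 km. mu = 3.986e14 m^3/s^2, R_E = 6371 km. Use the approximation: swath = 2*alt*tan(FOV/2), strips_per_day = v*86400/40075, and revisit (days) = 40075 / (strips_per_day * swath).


swath = 2*475.116*tan(0.4092797) = 412.1870 km
v = sqrt(mu/r) = 7630.3862 m/s = 7.6304 km/s
strips/day = v*86400/40075 = 7.6304*86400/40075 = 16.4508
coverage/day = strips * swath = 16.4508 * 412.1870 = 6780.8013 km
revisit = 40075 / 6780.8013 = 5.9101 days

5.9101 days


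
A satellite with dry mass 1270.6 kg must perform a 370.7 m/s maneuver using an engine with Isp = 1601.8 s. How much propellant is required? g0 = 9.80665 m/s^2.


ve = Isp * g0 = 1601.8 * 9.80665 = 15708.291970 m/s
mass ratio = exp(dv/ve) = exp(370.7/15708.291970) = 1.02387966
m_prop = m_dry * (mr - 1) = 1270.6 * (1.02387966 - 1)
m_prop = 30.3415 kg

30.3415 kg


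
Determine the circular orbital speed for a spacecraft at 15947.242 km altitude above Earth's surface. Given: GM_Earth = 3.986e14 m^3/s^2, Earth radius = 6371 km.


r = R_E + alt = 6371.0 + 15947.242 = 22318.2420 km = 2.2318242e+07 m
v = sqrt(mu/r) = sqrt(3.986e14 / 2.2318242e+07) = 4226.0892 m/s = 4.2261 km/s

4.2261 km/s


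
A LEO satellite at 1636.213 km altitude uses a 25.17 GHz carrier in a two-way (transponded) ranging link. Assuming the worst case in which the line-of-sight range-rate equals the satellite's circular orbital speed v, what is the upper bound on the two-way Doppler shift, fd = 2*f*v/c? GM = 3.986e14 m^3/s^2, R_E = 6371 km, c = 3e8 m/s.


r = 8.007213e+06 m
v = sqrt(mu/r) = 7055.5026 m/s (worst-case radial velocity)
f = 25.17 GHz = 2.517e+10 Hz
fd = 2*f*v/c = 2*2.517e+10*7055.5026/3.0e+08
fd = 1.1839133e+06 Hz

1.1839e+06 Hz


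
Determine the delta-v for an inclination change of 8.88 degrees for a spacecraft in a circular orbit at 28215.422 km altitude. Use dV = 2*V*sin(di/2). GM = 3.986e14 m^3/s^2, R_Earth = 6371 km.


r = 34586.4220 km = 3.4586422e+07 m
V = sqrt(mu/r) = 3394.8128 m/s
di = 8.88 deg = 0.1549852 rad
dV = 2*V*sin(di/2) = 2*3394.8128*sin(0.07749262)
dV = 525.6194 m/s = 0.5256194 km/s

0.5256 km/s


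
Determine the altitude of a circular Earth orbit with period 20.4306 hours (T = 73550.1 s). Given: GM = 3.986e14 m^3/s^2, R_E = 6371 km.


T = 73550.1 s
r = (mu*T^2/(4*pi^2))^(1/3) = (3.986e14 * 73550.1^2 / (4*pi^2))^(1/3)
r = 3.7941518e+07 m = 37941.5176 km
alt = r - R_E = 37941.5176 - 6371 = 31570.5176 km

31570.5176 km


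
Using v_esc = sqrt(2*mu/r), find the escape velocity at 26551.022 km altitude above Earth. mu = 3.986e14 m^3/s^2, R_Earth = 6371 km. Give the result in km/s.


r = 6371.0 + 26551.022 = 32922.0220 km = 3.2922022e+07 m
v_esc = sqrt(2*mu/r) = sqrt(2*3.986e14 / 3.2922022e+07)
v_esc = 4920.8530 m/s = 4.9209 km/s

4.9209 km/s


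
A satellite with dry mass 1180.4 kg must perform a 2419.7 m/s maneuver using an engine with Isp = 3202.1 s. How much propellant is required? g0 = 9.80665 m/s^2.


ve = Isp * g0 = 3202.1 * 9.80665 = 31401.873965 m/s
mass ratio = exp(dv/ve) = exp(2419.7/31401.873965) = 1.08010246
m_prop = m_dry * (mr - 1) = 1180.4 * (1.08010246 - 1)
m_prop = 94.5529 kg

94.5529 kg


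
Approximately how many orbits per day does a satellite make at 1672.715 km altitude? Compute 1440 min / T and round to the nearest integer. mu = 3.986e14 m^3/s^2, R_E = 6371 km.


r = 8.043715e+06 m
T = 2*pi*sqrt(r^3/mu) = 7179.5336 s = 119.6589 min
revs/day = 1440 / 119.6589 = 12.0342
Rounded: 12 revolutions per day

12 revolutions per day


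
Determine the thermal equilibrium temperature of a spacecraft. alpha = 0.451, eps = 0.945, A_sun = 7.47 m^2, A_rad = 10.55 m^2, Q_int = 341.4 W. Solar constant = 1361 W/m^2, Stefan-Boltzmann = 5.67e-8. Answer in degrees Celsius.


Numerator = alpha*S*A_sun + Q_int = 0.451*1361*7.47 + 341.4 = 4926.5682 W
Denominator = eps*sigma*A_rad = 0.945*5.67e-8*10.55 = 5.6528483e-07 W/K^4
T^4 = 8.7151962e+09 K^4
T = 305.5409 K = 32.3909 C

32.3909 degrees Celsius


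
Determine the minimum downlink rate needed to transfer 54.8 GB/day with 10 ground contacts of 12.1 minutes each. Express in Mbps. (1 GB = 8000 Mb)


total contact time = 10 * 12.1 * 60 = 7260.0000 s
data = 54.8 GB = 438400.0000 Mb
rate = 438400.0000 / 7260.0000 = 60.3857 Mbps

60.3857 Mbps


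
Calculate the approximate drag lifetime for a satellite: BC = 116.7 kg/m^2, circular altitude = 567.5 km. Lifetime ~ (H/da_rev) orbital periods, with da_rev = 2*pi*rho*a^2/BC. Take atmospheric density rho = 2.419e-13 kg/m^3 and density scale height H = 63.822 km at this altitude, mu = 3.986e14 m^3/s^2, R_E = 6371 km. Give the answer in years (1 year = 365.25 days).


a = R_E + alt = 6938.5000 km = 6.9385e+06 m
da_rev = 2*pi*rho*a^2/BC = 2*pi*2.419e-13*(6.9385e+06)^2/116.7 = 0.627012308 m per revolution
N = H/da_rev = 63822.0000 m / 0.627012308 m = 101787.4756 revolutions
P = 2*pi*sqrt(a^3/mu) = 5751.8773 s
lifetime = N*P = 101787.4756 * 5751.8773 = 5.8546907e+08 s = 6776.2623 days
years = 6776.2623 / 365.25 = 18.5524 years

18.5524 years


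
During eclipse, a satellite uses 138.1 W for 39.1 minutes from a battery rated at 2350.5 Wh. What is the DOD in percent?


E_used = P * t / 60 = 138.1 * 39.1 / 60 = 89.9952 Wh
DOD = E_used / E_total * 100 = 89.9952 / 2350.5 * 100
DOD = 3.8288 %

3.8288 %


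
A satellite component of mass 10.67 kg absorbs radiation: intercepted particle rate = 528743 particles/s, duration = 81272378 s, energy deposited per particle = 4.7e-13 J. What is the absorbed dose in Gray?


Total energy deposited = rate * time * E_per
  = 528743 * 81272378 * 4.7e-13 = 20.1969 J
Dose = E_total / mass = 20.1969 / 10.67
Dose = 1.8929 Gy

1.8929 Gy


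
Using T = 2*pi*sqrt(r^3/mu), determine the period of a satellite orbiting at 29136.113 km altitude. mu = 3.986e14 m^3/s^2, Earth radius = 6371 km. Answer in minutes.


r = 35507.1130 km = 3.5507113e+07 m
T = 2*pi*sqrt(r^3/mu) = 2*pi*sqrt(4.4765773e+22 / 3.986e14)
T = 66586.2052 s = 1109.7701 min

1109.7701 minutes


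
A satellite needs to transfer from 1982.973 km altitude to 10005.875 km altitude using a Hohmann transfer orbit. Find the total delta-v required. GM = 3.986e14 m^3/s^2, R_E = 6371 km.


r1 = 8353.9730 km = 8.353973e+06 m
r2 = 16376.8750 km = 1.6376875e+07 m
dv1 = sqrt(mu/r1)*(sqrt(2*r2/(r1+r2)) - 1) = 1041.8582 m/s
dv2 = sqrt(mu/r2)*(1 - sqrt(2*r1/(r1+r2))) = 878.4371 m/s
total dv = |dv1| + |dv2| = 1041.8582 + 878.4371 = 1920.2953 m/s = 1.9203 km/s

1.9203 km/s


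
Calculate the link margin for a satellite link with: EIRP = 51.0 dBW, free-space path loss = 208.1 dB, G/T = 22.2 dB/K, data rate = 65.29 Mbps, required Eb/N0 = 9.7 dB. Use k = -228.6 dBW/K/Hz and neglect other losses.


C/N0 = EIRP - FSPL + G/T - k = 51.0 - 208.1 + 22.2 - (-228.6)
C/N0 = 93.7000 dB-Hz
R_b = 65.29 Mbps = 6.529e+07 bps -> 10*log10(R_b) = 78.1485 dB-Hz
Eb/N0 = C/N0 - 10*log10(R_b) = 93.7000 - 78.1485 = 15.5515 dB
Margin = Eb/N0 - Eb/N0_req = 15.5515 - 9.7 = 5.8515 dB (link closes)

5.8515 dB


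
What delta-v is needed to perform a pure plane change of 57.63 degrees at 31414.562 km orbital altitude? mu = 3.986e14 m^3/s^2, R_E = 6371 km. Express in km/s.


r = 37785.5620 km = 3.7785562e+07 m
V = sqrt(mu/r) = 3247.9228 m/s
di = 57.63 deg = 1.0058 rad
dV = 2*V*sin(di/2) = 2*3247.9228*sin(0.5029166)
dV = 3130.8877 m/s = 3.1309 km/s

3.1309 km/s


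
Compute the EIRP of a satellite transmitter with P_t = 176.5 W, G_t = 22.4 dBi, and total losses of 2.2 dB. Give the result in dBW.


Pt = 176.5 W = 22.4674 dBW
EIRP = Pt_dBW + Gt - losses = 22.4674 + 22.4 - 2.2 = 42.6674 dBW

42.6674 dBW


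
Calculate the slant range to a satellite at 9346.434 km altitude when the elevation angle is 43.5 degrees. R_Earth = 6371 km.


h = 9346.434 km, el = 43.5 deg
d = -R_E*sin(el) + sqrt((R_E*sin(el))^2 + 2*R_E*h + h^2)
d = -6371.0000*sin(0.7592182) + sqrt((6371.0000*0.6883546)^2 + 2*6371.0000*9346.434 + 9346.434^2)
d = 10637.1679 km

10637.1679 km


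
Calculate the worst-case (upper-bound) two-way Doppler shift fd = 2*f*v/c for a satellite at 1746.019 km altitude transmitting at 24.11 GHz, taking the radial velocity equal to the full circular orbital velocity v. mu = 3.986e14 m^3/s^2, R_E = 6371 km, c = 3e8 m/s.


r = 8.117019e+06 m
v = sqrt(mu/r) = 7007.6171 m/s (worst-case radial velocity)
f = 24.11 GHz = 2.411e+10 Hz
fd = 2*f*v/c = 2*2.411e+10*7007.6171/3.0e+08
fd = 1.1263577e+06 Hz

1.1264e+06 Hz


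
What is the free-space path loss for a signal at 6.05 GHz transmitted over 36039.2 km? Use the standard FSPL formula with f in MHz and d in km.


f = 6.05 GHz = 6050.0000 MHz
d = 36039.2 km
FSPL = 32.44 + 20*log10(6050.0000) + 20*log10(36039.2)
FSPL = 32.44 + 75.6351 + 91.1355
FSPL = 199.2106 dB

199.2106 dB


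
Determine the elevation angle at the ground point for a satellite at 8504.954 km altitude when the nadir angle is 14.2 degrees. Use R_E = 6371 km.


r = R_E + alt = 14875.9540 km
Law of sines in the satellite / Earth-center / ground-point triangle:
  sin(nadir)/R_E = sin(90 + el)/r  =>  cos(el) = (r/R_E)*sin(nadir)
cos(el) = (14875.9540 / 6371.0000) * sin(14.2 deg) = 0.57278
el = arccos(0.57278) = 55.0557 deg
(Earth-central angle = 90 - nadir - el = 20.7443 deg)

55.0557 degrees


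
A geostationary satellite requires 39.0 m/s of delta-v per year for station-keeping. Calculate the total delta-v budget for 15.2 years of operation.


dV = rate * years = 39.0 * 15.2
dV = 592.8000 m/s

592.8000 m/s


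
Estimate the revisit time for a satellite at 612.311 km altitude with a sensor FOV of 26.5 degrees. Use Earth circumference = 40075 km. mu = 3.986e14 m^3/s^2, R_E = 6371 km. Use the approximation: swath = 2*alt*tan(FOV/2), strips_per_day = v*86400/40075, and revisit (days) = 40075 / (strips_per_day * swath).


swath = 2*612.311*tan(0.2312561) = 288.3602 km
v = sqrt(mu/r) = 7555.0607 m/s = 7.5551 km/s
strips/day = v*86400/40075 = 7.5551*86400/40075 = 16.2884
coverage/day = strips * swath = 16.2884 * 288.3602 = 4696.9235 km
revisit = 40075 / 4696.9235 = 8.5322 days

8.5322 days


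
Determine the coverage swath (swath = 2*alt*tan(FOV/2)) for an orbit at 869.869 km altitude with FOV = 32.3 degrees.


FOV = 32.3 deg = 0.5637413 rad
swath = 2 * alt * tan(FOV/2) = 2 * 869.869 * tan(0.2818707)
swath = 2 * 869.869 * 0.2895808
swath = 503.7947 km

503.7947 km


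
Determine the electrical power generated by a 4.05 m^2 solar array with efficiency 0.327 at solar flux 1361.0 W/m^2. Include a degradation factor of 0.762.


P = area * eta * S * degradation
P = 4.05 * 0.327 * 1361.0 * 0.762
P = 1373.4595 W

1373.4595 W


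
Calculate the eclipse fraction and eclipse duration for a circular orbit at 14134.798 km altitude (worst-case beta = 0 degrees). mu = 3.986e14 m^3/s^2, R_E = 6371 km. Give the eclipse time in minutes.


r = 20505.7980 km
T = 487.0516 min
Eclipse fraction = arcsin(R_E/r)/pi = arcsin(6371.0000/20505.7980)/pi
= arcsin(0.3106926)/pi = 0.100561
Eclipse duration = 0.100561 * 487.0516 = 48.9784 min

48.9784 minutes


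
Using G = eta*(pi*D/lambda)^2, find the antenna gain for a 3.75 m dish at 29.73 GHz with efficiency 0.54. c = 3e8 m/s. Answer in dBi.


lambda = c/f = 3e8 / 2.973e+10 = 0.01009082 m
G = eta*(pi*D/lambda)^2 = 0.54*(pi*3.75/0.01009082)^2
G = 736043.2760 (linear)
G = 10*log10(736043.2760) = 58.6690 dBi

58.6690 dBi


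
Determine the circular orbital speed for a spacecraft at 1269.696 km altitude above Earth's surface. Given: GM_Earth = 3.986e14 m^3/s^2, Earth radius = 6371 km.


r = R_E + alt = 6371.0 + 1269.696 = 7640.6960 km = 7.640696e+06 m
v = sqrt(mu/r) = sqrt(3.986e14 / 7.640696e+06) = 7222.7434 m/s = 7.2227 km/s

7.2227 km/s


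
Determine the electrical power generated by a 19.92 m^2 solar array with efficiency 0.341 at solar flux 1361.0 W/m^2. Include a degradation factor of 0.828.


P = area * eta * S * degradation
P = 19.92 * 0.341 * 1361.0 * 0.828
P = 7654.7705 W

7654.7705 W


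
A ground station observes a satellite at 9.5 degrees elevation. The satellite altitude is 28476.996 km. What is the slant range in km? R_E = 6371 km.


h = 28476.996 km, el = 9.5 deg
d = -R_E*sin(el) + sqrt((R_E*sin(el))^2 + 2*R_E*h + h^2)
d = -6371.0000*sin(0.1658063) + sqrt((6371.0000*0.1650476)^2 + 2*6371.0000*28476.996 + 28476.996^2)
d = 33225.2796 km

33225.2796 km


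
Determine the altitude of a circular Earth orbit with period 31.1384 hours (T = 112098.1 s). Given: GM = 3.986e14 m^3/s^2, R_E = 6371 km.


T = 112098.1 s
r = (mu*T^2/(4*pi^2))^(1/3) = (3.986e14 * 112098.1^2 / (4*pi^2))^(1/3)
r = 5.0248683e+07 m = 50248.6834 km
alt = r - R_E = 50248.6834 - 6371 = 43877.6834 km

43877.6834 km


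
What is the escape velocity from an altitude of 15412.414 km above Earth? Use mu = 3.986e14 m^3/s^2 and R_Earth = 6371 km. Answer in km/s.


r = 6371.0 + 15412.414 = 21783.4140 km = 2.1783414e+07 m
v_esc = sqrt(2*mu/r) = sqrt(2*3.986e14 / 2.1783414e+07)
v_esc = 6049.5166 m/s = 6.0495 km/s

6.0495 km/s


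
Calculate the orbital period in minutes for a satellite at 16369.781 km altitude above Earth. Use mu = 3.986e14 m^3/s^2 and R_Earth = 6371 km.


r = 22740.7810 km = 2.2740781e+07 m
T = 2*pi*sqrt(r^3/mu) = 2*pi*sqrt(1.1760238e+22 / 3.986e14)
T = 34128.6638 s = 568.8111 min

568.8111 minutes


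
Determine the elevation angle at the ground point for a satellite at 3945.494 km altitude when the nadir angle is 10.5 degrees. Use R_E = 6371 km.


r = R_E + alt = 10316.4940 km
Law of sines in the satellite / Earth-center / ground-point triangle:
  sin(nadir)/R_E = sin(90 + el)/r  =>  cos(el) = (r/R_E)*sin(nadir)
cos(el) = (10316.4940 / 6371.0000) * sin(10.5 deg) = 0.2950921
el = arccos(0.2950921) = 72.8369 deg
(Earth-central angle = 90 - nadir - el = 6.6631 deg)

72.8369 degrees


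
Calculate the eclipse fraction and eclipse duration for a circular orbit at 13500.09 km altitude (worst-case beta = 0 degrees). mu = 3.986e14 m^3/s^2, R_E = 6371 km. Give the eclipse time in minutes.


r = 19871.0900 km
T = 464.6142 min
Eclipse fraction = arcsin(R_E/r)/pi = arcsin(6371.0000/19871.0900)/pi
= arcsin(0.3206165)/pi = 0.1038901
Eclipse duration = 0.1038901 * 464.6142 = 48.2688 min

48.2688 minutes


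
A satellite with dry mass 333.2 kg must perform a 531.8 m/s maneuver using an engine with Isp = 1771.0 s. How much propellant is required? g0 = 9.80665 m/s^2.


ve = Isp * g0 = 1771.0 * 9.80665 = 17367.577150 m/s
mass ratio = exp(dv/ve) = exp(531.8/17367.577150) = 1.03109390
m_prop = m_dry * (mr - 1) = 333.2 * (1.03109390 - 1)
m_prop = 10.3605 kg

10.3605 kg


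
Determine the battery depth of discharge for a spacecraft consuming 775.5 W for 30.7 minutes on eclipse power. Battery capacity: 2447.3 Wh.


E_used = P * t / 60 = 775.5 * 30.7 / 60 = 396.7975 Wh
DOD = E_used / E_total * 100 = 396.7975 / 2447.3 * 100
DOD = 16.2137 %

16.2137 %


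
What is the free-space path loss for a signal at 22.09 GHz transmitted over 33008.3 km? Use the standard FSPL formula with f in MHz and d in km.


f = 22.09 GHz = 22090.0000 MHz
d = 33008.3 km
FSPL = 32.44 + 20*log10(22090.0000) + 20*log10(33008.3)
FSPL = 32.44 + 86.8839 + 90.3725
FSPL = 209.6964 dB

209.6964 dB


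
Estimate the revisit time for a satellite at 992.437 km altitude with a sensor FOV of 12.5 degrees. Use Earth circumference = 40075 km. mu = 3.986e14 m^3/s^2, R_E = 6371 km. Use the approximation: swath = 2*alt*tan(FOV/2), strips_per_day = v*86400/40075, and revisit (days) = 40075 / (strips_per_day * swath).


swath = 2*992.437*tan(0.1090831) = 217.3791 km
v = sqrt(mu/r) = 7357.4676 m/s = 7.3575 km/s
strips/day = v*86400/40075 = 7.3575*86400/40075 = 15.8624
coverage/day = strips * swath = 15.8624 * 217.3791 = 3448.1510 km
revisit = 40075 / 3448.1510 = 11.6222 days

11.6222 days


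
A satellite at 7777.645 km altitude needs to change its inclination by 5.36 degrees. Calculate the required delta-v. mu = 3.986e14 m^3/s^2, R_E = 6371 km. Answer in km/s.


r = 14148.6450 km = 1.4148645e+07 m
V = sqrt(mu/r) = 5307.7593 m/s
di = 5.36 deg = 0.09354965 rad
dV = 2*V*sin(di/2) = 2*5307.7593*sin(0.04677482)
dV = 496.3580 m/s = 0.496358 km/s

0.4964 km/s


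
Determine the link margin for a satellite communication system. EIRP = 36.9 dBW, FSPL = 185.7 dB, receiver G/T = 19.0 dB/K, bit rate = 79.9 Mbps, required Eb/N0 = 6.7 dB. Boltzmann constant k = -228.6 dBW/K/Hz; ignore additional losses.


C/N0 = EIRP - FSPL + G/T - k = 36.9 - 185.7 + 19.0 - (-228.6)
C/N0 = 98.8000 dB-Hz
R_b = 79.9 Mbps = 7.99e+07 bps -> 10*log10(R_b) = 79.0255 dB-Hz
Eb/N0 = C/N0 - 10*log10(R_b) = 98.8000 - 79.0255 = 19.7745 dB
Margin = Eb/N0 - Eb/N0_req = 19.7745 - 6.7 = 13.0745 dB (link closes)

13.0745 dB


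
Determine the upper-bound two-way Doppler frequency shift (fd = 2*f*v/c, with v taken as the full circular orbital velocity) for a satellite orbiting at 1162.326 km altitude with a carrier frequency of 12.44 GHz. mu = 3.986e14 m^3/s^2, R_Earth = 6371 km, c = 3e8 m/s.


r = 7.533326e+06 m
v = sqrt(mu/r) = 7274.0330 m/s (worst-case radial velocity)
f = 12.44 GHz = 1.244e+10 Hz
fd = 2*f*v/c = 2*1.244e+10*7274.0330/3.0e+08
fd = 603259.8026 Hz

603259.8026 Hz


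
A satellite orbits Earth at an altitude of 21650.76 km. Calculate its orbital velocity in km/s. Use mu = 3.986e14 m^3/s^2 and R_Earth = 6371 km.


r = R_E + alt = 6371.0 + 21650.76 = 28021.7600 km = 2.802176e+07 m
v = sqrt(mu/r) = sqrt(3.986e14 / 2.802176e+07) = 3771.5593 m/s = 3.7716 km/s

3.7716 km/s


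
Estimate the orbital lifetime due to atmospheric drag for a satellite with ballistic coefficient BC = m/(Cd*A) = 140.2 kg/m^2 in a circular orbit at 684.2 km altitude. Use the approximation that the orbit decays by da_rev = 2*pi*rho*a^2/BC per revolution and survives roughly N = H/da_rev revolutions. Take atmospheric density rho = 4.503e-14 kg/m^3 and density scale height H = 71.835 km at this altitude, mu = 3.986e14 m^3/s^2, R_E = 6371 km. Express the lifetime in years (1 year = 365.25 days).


a = R_E + alt = 7055.2000 km = 7.0552e+06 m
da_rev = 2*pi*rho*a^2/BC = 2*pi*4.503e-14*(7.0552e+06)^2/140.2 = 0.100450583 m per revolution
N = H/da_rev = 71835.0000 m / 0.100450583 m = 715127.7572 revolutions
P = 2*pi*sqrt(a^3/mu) = 5897.5987 s
lifetime = N*P = 715127.7572 * 5897.5987 = 4.2175365e+09 s = 48814.0800 days
years = 48814.0800 / 365.25 = 133.6457 years

133.6457 years


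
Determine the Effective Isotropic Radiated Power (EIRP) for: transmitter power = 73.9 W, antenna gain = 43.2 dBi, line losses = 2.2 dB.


Pt = 73.9 W = 18.6864 dBW
EIRP = Pt_dBW + Gt - losses = 18.6864 + 43.2 - 2.2 = 59.6864 dBW

59.6864 dBW


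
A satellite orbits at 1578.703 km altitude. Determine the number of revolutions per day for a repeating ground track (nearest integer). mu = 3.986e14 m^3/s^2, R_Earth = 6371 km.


r = 7.949703e+06 m
T = 2*pi*sqrt(r^3/mu) = 7054.0345 s = 117.5672 min
revs/day = 1440 / 117.5672 = 12.2483
Rounded: 12 revolutions per day

12 revolutions per day


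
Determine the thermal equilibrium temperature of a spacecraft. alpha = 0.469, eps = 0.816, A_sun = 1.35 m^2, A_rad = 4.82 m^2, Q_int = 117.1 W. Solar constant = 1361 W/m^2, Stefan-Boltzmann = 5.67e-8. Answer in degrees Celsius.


Numerator = alpha*S*A_sun + Q_int = 0.469*1361*1.35 + 117.1 = 978.8172 W
Denominator = eps*sigma*A_rad = 0.816*5.67e-8*4.82 = 2.230079e-07 W/K^4
T^4 = 4.389159e+09 K^4
T = 257.3922 K = -15.7578 C

-15.7578 degrees Celsius


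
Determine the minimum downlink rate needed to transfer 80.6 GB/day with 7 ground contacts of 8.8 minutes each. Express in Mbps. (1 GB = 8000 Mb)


total contact time = 7 * 8.8 * 60 = 3696.0000 s
data = 80.6 GB = 644800.0000 Mb
rate = 644800.0000 / 3696.0000 = 174.4589 Mbps

174.4589 Mbps


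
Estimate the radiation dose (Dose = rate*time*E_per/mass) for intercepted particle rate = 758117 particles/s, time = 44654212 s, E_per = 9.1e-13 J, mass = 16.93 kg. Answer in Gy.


Total energy deposited = rate * time * E_per
  = 758117 * 44654212 * 9.1e-13 = 30.8063 J
Dose = E_total / mass = 30.8063 / 16.93
Dose = 1.8196 Gy

1.8196 Gy


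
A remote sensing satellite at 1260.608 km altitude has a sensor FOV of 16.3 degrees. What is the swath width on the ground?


FOV = 16.3 deg = 0.2844887 rad
swath = 2 * alt * tan(FOV/2) = 2 * 1260.608 * tan(0.1422443)
swath = 2 * 1260.608 * 0.1432115
swath = 361.0672 km

361.0672 km


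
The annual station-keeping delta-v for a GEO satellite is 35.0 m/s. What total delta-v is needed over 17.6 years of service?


dV = rate * years = 35.0 * 17.6
dV = 616.0000 m/s

616.0000 m/s


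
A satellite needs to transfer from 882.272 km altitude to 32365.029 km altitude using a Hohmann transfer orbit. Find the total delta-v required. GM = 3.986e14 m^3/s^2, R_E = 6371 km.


r1 = 7253.2720 km = 7.253272e+06 m
r2 = 38736.0290 km = 3.8736029e+07 m
dv1 = sqrt(mu/r1)*(sqrt(2*r2/(r1+r2)) - 1) = 2208.4361 m/s
dv2 = sqrt(mu/r2)*(1 - sqrt(2*r1/(r1+r2))) = 1406.2020 m/s
total dv = |dv1| + |dv2| = 2208.4361 + 1406.2020 = 3614.6382 m/s = 3.6146 km/s

3.6146 km/s


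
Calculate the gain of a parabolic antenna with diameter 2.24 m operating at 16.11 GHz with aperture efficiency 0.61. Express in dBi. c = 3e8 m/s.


lambda = c/f = 3e8 / 1.611e+10 = 0.01862197 m
G = eta*(pi*D/lambda)^2 = 0.61*(pi*2.24/0.01862197)^2
G = 87111.2385 (linear)
G = 10*log10(87111.2385) = 49.4007 dBi

49.4007 dBi


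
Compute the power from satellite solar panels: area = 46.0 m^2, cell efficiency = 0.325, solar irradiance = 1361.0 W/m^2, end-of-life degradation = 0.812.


P = area * eta * S * degradation
P = 46.0 * 0.325 * 1361.0 * 0.812
P = 16521.7234 W

16521.7234 W


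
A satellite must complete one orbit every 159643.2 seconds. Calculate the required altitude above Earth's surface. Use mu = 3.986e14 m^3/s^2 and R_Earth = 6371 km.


T = 159643.2 s
r = (mu*T^2/(4*pi^2))^(1/3) = (3.986e14 * 159643.2^2 / (4*pi^2))^(1/3)
r = 6.3605226e+07 m = 63605.2263 km
alt = r - R_E = 63605.2263 - 6371 = 57234.2263 km

57234.2263 km


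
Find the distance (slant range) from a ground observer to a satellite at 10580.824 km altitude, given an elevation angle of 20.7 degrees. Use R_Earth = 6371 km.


h = 10580.824 km, el = 20.7 deg
d = -R_E*sin(el) + sqrt((R_E*sin(el))^2 + 2*R_E*h + h^2)
d = -6371.0000*sin(0.3612832) + sqrt((6371.0000*0.3534748)^2 + 2*6371.0000*10580.824 + 10580.824^2)
d = 13617.6730 km

13617.6730 km


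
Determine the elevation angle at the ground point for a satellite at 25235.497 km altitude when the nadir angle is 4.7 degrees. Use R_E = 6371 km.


r = R_E + alt = 31606.4970 km
Law of sines in the satellite / Earth-center / ground-point triangle:
  sin(nadir)/R_E = sin(90 + el)/r  =>  cos(el) = (r/R_E)*sin(nadir)
cos(el) = (31606.4970 / 6371.0000) * sin(4.7 deg) = 0.4064965
el = arccos(0.4064965) = 66.0151 deg
(Earth-central angle = 90 - nadir - el = 19.2849 deg)

66.0151 degrees


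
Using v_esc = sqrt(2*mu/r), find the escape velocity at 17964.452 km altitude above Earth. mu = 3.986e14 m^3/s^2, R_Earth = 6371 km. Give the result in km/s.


r = 6371.0 + 17964.452 = 24335.4520 km = 2.4335452e+07 m
v_esc = sqrt(2*mu/r) = sqrt(2*3.986e14 / 2.4335452e+07)
v_esc = 5723.5296 m/s = 5.7235 km/s

5.7235 km/s


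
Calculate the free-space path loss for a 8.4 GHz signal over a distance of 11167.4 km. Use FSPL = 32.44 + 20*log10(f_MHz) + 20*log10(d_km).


f = 8.4 GHz = 8400.0000 MHz
d = 11167.4 km
FSPL = 32.44 + 20*log10(8400.0000) + 20*log10(11167.4)
FSPL = 32.44 + 78.4856 + 80.9590
FSPL = 191.8846 dB

191.8846 dB


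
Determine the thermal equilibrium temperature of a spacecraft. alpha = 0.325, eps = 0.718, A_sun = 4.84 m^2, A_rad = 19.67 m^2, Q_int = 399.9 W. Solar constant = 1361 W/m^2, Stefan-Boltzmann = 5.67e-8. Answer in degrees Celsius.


Numerator = alpha*S*A_sun + Q_int = 0.325*1361*4.84 + 399.9 = 2540.7530 W
Denominator = eps*sigma*A_rad = 0.718*5.67e-8*19.67 = 8.007775e-07 W/K^4
T^4 = 3.1728576e+09 K^4
T = 237.3355 K = -35.8145 C

-35.8145 degrees Celsius


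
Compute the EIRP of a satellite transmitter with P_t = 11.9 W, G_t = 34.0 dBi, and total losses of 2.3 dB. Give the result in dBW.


Pt = 11.9 W = 10.7555 dBW
EIRP = Pt_dBW + Gt - losses = 10.7555 + 34.0 - 2.3 = 42.4555 dBW

42.4555 dBW


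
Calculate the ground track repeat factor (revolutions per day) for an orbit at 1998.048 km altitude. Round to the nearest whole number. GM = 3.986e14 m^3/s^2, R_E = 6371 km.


r = 8.369048e+06 m
T = 2*pi*sqrt(r^3/mu) = 7619.4796 s = 126.9913 min
revs/day = 1440 / 126.9913 = 11.3394
Rounded: 11 revolutions per day

11 revolutions per day


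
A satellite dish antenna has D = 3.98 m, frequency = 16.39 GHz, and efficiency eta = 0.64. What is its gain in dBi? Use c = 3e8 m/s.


lambda = c/f = 3e8 / 1.639e+10 = 0.01830384 m
G = eta*(pi*D/lambda)^2 = 0.64*(pi*3.98/0.01830384)^2
G = 298649.1350 (linear)
G = 10*log10(298649.1350) = 54.7516 dBi

54.7516 dBi


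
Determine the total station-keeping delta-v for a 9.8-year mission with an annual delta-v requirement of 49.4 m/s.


dV = rate * years = 49.4 * 9.8
dV = 484.1200 m/s

484.1200 m/s


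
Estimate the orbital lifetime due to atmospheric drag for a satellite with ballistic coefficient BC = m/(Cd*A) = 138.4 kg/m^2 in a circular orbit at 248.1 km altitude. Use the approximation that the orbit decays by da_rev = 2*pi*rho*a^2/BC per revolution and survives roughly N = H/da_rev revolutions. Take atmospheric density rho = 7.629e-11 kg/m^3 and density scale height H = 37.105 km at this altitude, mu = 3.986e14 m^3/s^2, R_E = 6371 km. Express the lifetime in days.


a = R_E + alt = 6619.1000 km = 6.6191e+06 m
da_rev = 2*pi*rho*a^2/BC = 2*pi*7.629e-11*(6.6191e+06)^2/138.4 = 151.743214 m per revolution
N = H/da_rev = 37105.0000 m / 151.743214 m = 244.5249 revolutions
P = 2*pi*sqrt(a^3/mu) = 5359.3193 s
lifetime = N*P = 244.5249 * 5359.3193 = 1.3104872e+06 s = 15.1677 days

15.1677 days


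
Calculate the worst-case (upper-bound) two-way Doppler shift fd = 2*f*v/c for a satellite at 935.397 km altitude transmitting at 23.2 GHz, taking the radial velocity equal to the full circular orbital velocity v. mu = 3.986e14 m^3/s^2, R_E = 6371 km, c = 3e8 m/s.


r = 7.306397e+06 m
v = sqrt(mu/r) = 7386.1311 m/s (worst-case radial velocity)
f = 23.2 GHz = 2.32e+10 Hz
fd = 2*f*v/c = 2*2.32e+10*7386.1311/3.0e+08
fd = 1.1423883e+06 Hz

1.1424e+06 Hz


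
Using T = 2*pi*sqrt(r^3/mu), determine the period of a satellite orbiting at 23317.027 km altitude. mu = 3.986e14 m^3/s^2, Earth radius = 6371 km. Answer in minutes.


r = 29688.0270 km = 2.9688027e+07 m
T = 2*pi*sqrt(r^3/mu) = 2*pi*sqrt(2.6166402e+22 / 3.986e14)
T = 50907.6706 s = 848.4612 min

848.4612 minutes


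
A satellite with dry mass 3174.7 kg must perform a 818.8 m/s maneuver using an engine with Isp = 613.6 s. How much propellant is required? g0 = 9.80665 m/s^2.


ve = Isp * g0 = 613.6 * 9.80665 = 6017.360440 m/s
mass ratio = exp(dv/ve) = exp(818.8/6017.360440) = 1.14576548
m_prop = m_dry * (mr - 1) = 3174.7 * (1.14576548 - 1)
m_prop = 462.7617 kg

462.7617 kg


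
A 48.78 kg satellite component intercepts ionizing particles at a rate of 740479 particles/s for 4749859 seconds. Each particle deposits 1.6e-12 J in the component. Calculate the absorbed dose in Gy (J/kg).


Total energy deposited = rate * time * E_per
  = 740479 * 4749859 * 1.6e-12 = 5.6275 J
Dose = E_total / mass = 5.6275 / 48.78
Dose = 0.1153644 Gy

0.1154 Gy


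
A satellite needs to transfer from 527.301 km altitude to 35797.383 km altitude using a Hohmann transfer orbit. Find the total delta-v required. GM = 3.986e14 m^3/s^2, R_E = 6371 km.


r1 = 6898.3010 km = 6.898301e+06 m
r2 = 42168.3830 km = 4.2168383e+07 m
dv1 = sqrt(mu/r1)*(sqrt(2*r2/(r1+r2)) - 1) = 2364.3423 m/s
dv2 = sqrt(mu/r2)*(1 - sqrt(2*r1/(r1+r2))) = 1444.2034 m/s
total dv = |dv1| + |dv2| = 2364.3423 + 1444.2034 = 3808.5457 m/s = 3.8085 km/s

3.8085 km/s


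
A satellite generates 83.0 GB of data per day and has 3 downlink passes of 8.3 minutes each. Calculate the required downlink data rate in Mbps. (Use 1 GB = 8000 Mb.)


total contact time = 3 * 8.3 * 60 = 1494.0000 s
data = 83.0 GB = 664000.0000 Mb
rate = 664000.0000 / 1494.0000 = 444.4444 Mbps

444.4444 Mbps


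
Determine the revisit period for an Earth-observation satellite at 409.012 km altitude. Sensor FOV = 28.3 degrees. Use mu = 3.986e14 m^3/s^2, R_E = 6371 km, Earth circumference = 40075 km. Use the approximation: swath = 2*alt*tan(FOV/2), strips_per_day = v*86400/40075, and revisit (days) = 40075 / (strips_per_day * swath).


swath = 2*409.012*tan(0.2469641) = 206.2325 km
v = sqrt(mu/r) = 7667.4935 m/s = 7.6675 km/s
strips/day = v*86400/40075 = 7.6675*86400/40075 = 16.5308
coverage/day = strips * swath = 16.5308 * 206.2325 = 3409.1862 km
revisit = 40075 / 3409.1862 = 11.7550 days

11.7550 days


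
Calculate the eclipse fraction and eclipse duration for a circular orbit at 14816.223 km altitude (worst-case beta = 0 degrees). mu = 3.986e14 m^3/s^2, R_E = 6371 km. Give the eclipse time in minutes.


r = 21187.2230 km
T = 511.5299 min
Eclipse fraction = arcsin(R_E/r)/pi = arcsin(6371.0000/21187.2230)/pi
= arcsin(0.3007001)/pi = 0.09722032
Eclipse duration = 0.09722032 * 511.5299 = 49.7311 min

49.7311 minutes


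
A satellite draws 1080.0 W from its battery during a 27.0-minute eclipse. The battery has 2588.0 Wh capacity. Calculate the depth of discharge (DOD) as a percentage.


E_used = P * t / 60 = 1080.0 * 27.0 / 60 = 486.0000 Wh
DOD = E_used / E_total * 100 = 486.0000 / 2588.0 * 100
DOD = 18.7790 %

18.7790 %


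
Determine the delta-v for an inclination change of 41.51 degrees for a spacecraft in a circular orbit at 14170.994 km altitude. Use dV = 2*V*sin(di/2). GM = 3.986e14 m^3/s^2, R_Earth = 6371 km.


r = 20541.9940 km = 2.0541994e+07 m
V = sqrt(mu/r) = 4405.0146 m/s
di = 41.51 deg = 0.7244862 rad
dV = 2*V*sin(di/2) = 2*4405.0146*sin(0.3622431)
dV = 3122.0333 m/s = 3.1220 km/s

3.1220 km/s


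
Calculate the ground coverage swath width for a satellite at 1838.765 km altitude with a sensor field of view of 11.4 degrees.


FOV = 11.4 deg = 0.1989675 rad
swath = 2 * alt * tan(FOV/2) = 2 * 1838.765 * tan(0.09948377)
swath = 2 * 1838.765 * 0.09981327
swath = 367.0663 km

367.0663 km


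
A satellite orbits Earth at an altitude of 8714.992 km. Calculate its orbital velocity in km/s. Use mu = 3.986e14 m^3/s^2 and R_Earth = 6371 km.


r = R_E + alt = 6371.0 + 8714.992 = 15085.9920 km = 1.5085992e+07 m
v = sqrt(mu/r) = sqrt(3.986e14 / 1.5085992e+07) = 5140.2200 m/s = 5.1402 km/s

5.1402 km/s


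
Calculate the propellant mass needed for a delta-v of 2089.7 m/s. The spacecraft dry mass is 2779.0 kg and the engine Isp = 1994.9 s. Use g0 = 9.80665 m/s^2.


ve = Isp * g0 = 1994.9 * 9.80665 = 19563.286085 m/s
mass ratio = exp(dv/ve) = exp(2089.7/19563.286085) = 1.11273109
m_prop = m_dry * (mr - 1) = 2779.0 * (1.11273109 - 1)
m_prop = 313.2797 kg

313.2797 kg


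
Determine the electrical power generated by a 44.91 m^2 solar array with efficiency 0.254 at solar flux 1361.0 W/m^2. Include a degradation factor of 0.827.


P = area * eta * S * degradation
P = 44.91 * 0.254 * 1361.0 * 0.827
P = 12839.2722 W

12839.2722 W


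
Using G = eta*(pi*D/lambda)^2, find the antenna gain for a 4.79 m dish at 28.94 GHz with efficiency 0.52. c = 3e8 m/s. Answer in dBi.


lambda = c/f = 3e8 / 2.894e+10 = 0.01036628 m
G = eta*(pi*D/lambda)^2 = 0.52*(pi*4.79/0.01036628)^2
G = 1.0957933e+06 (linear)
G = 10*log10(1.0957933e+06) = 60.3973 dBi

60.3973 dBi


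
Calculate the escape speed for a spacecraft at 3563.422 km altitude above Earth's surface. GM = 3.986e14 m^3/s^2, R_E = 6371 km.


r = 6371.0 + 3563.422 = 9934.4220 km = 9.934422e+06 m
v_esc = sqrt(2*mu/r) = sqrt(2*3.986e14 / 9.934422e+06)
v_esc = 8958.0265 m/s = 8.9580 km/s

8.9580 km/s


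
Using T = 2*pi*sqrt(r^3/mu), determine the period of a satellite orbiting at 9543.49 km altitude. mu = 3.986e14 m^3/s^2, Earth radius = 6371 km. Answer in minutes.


r = 15914.4900 km = 1.591449e+07 m
T = 2*pi*sqrt(r^3/mu) = 2*pi*sqrt(4.0306787e+21 / 3.986e14)
T = 19980.2220 s = 333.0037 min

333.0037 minutes


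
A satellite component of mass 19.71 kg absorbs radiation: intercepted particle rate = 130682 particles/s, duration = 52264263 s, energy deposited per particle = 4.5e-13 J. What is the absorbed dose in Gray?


Total energy deposited = rate * time * E_per
  = 130682 * 52264263 * 4.5e-13 = 3.0735 J
Dose = E_total / mass = 3.0735 / 19.71
Dose = 0.155936 Gy

0.1559 Gy


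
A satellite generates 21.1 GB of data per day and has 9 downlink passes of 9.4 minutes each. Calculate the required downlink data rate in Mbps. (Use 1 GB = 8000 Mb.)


total contact time = 9 * 9.4 * 60 = 5076.0000 s
data = 21.1 GB = 168800.0000 Mb
rate = 168800.0000 / 5076.0000 = 33.2545 Mbps

33.2545 Mbps


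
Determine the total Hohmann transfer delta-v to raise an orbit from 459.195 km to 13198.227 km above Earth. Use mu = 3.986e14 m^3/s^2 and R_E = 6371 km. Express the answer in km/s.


r1 = 6830.1950 km = 6.830195e+06 m
r2 = 19569.2270 km = 1.9569227e+07 m
dv1 = sqrt(mu/r1)*(sqrt(2*r2/(r1+r2)) - 1) = 1662.3057 m/s
dv2 = sqrt(mu/r2)*(1 - sqrt(2*r1/(r1+r2))) = 1266.6657 m/s
total dv = |dv1| + |dv2| = 1662.3057 + 1266.6657 = 2928.9714 m/s = 2.9290 km/s

2.9290 km/s


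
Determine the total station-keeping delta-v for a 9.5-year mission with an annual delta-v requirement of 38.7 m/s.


dV = rate * years = 38.7 * 9.5
dV = 367.6500 m/s

367.6500 m/s


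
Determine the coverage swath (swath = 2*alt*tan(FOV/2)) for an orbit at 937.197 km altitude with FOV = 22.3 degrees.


FOV = 22.3 deg = 0.3892084 rad
swath = 2 * alt * tan(FOV/2) = 2 * 937.197 * tan(0.1946042)
swath = 2 * 937.197 * 0.1970986
swath = 369.4405 km

369.4405 km
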